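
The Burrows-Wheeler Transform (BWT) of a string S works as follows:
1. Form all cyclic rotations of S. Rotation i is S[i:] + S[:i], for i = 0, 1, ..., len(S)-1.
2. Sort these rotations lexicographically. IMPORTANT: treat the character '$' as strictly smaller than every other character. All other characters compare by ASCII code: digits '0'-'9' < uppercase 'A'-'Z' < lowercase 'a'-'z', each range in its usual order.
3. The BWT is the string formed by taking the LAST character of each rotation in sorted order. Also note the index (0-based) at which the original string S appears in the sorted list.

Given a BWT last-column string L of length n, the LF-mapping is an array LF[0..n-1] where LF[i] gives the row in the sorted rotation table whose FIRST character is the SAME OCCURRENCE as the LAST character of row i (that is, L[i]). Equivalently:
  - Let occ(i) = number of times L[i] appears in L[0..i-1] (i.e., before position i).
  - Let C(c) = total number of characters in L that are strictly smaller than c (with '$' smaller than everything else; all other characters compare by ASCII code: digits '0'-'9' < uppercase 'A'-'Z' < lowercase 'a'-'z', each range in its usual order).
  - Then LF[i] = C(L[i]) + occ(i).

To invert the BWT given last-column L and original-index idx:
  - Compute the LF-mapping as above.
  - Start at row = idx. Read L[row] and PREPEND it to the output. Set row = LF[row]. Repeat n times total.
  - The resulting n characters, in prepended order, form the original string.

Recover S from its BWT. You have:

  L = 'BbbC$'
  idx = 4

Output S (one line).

LF mapping: 1 3 4 2 0
Walk LF starting at row 4, prepending L[row]:
  step 1: row=4, L[4]='$', prepend. Next row=LF[4]=0
  step 2: row=0, L[0]='B', prepend. Next row=LF[0]=1
  step 3: row=1, L[1]='b', prepend. Next row=LF[1]=3
  step 4: row=3, L[3]='C', prepend. Next row=LF[3]=2
  step 5: row=2, L[2]='b', prepend. Next row=LF[2]=4
Reversed output: bCbB$

Answer: bCbB$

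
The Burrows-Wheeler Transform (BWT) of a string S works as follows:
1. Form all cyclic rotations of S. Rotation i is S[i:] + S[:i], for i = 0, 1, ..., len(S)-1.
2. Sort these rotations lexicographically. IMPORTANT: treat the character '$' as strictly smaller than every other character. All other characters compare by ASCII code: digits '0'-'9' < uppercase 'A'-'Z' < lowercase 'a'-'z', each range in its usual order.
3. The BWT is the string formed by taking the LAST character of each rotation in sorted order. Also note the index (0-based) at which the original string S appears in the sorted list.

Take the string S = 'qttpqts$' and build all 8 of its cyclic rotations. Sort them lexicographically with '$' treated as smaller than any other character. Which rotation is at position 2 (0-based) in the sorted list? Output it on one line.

All 8 rotations (rotation i = S[i:]+S[:i]):
  rot[0] = qttpqts$
  rot[1] = ttpqts$q
  rot[2] = tpqts$qt
  rot[3] = pqts$qtt
  rot[4] = qts$qttp
  rot[5] = ts$qttpq
  rot[6] = s$qttpqt
  rot[7] = $qttpqts
Sorted (with $ < everything):
  sorted[0] = $qttpqts
  sorted[1] = pqts$qtt
  sorted[2] = qts$qttp
  sorted[3] = qttpqts$
  sorted[4] = s$qttpqt
  sorted[5] = tpqts$qt
  sorted[6] = ts$qttpq
  sorted[7] = ttpqts$q
sorted[2] = qts$qttp

Answer: qts$qttp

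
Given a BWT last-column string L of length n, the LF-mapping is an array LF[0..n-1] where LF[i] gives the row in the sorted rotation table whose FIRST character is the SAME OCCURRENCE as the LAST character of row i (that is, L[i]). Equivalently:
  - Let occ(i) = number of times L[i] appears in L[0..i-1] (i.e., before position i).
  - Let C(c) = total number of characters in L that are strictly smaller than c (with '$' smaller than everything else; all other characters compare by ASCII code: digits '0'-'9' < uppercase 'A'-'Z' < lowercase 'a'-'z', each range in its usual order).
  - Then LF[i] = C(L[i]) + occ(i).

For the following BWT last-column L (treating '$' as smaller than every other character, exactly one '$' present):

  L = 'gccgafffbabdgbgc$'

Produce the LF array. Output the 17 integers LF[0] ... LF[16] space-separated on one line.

Char counts: '$':1, 'a':2, 'b':3, 'c':3, 'd':1, 'f':3, 'g':4
C (first-col start): C('$')=0, C('a')=1, C('b')=3, C('c')=6, C('d')=9, C('f')=10, C('g')=13
L[0]='g': occ=0, LF[0]=C('g')+0=13+0=13
L[1]='c': occ=0, LF[1]=C('c')+0=6+0=6
L[2]='c': occ=1, LF[2]=C('c')+1=6+1=7
L[3]='g': occ=1, LF[3]=C('g')+1=13+1=14
L[4]='a': occ=0, LF[4]=C('a')+0=1+0=1
L[5]='f': occ=0, LF[5]=C('f')+0=10+0=10
L[6]='f': occ=1, LF[6]=C('f')+1=10+1=11
L[7]='f': occ=2, LF[7]=C('f')+2=10+2=12
L[8]='b': occ=0, LF[8]=C('b')+0=3+0=3
L[9]='a': occ=1, LF[9]=C('a')+1=1+1=2
L[10]='b': occ=1, LF[10]=C('b')+1=3+1=4
L[11]='d': occ=0, LF[11]=C('d')+0=9+0=9
L[12]='g': occ=2, LF[12]=C('g')+2=13+2=15
L[13]='b': occ=2, LF[13]=C('b')+2=3+2=5
L[14]='g': occ=3, LF[14]=C('g')+3=13+3=16
L[15]='c': occ=2, LF[15]=C('c')+2=6+2=8
L[16]='$': occ=0, LF[16]=C('$')+0=0+0=0

Answer: 13 6 7 14 1 10 11 12 3 2 4 9 15 5 16 8 0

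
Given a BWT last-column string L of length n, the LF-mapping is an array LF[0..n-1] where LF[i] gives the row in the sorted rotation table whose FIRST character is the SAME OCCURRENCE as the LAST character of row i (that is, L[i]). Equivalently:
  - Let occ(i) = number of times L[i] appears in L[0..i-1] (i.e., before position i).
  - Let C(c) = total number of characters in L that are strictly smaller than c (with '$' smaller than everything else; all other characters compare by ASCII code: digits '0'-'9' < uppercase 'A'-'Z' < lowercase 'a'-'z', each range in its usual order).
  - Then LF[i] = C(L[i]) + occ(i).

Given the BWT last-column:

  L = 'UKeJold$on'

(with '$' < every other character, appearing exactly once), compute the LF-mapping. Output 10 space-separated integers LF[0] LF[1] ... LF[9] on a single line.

Answer: 3 2 5 1 8 6 4 0 9 7

Derivation:
Char counts: '$':1, 'J':1, 'K':1, 'U':1, 'd':1, 'e':1, 'l':1, 'n':1, 'o':2
C (first-col start): C('$')=0, C('J')=1, C('K')=2, C('U')=3, C('d')=4, C('e')=5, C('l')=6, C('n')=7, C('o')=8
L[0]='U': occ=0, LF[0]=C('U')+0=3+0=3
L[1]='K': occ=0, LF[1]=C('K')+0=2+0=2
L[2]='e': occ=0, LF[2]=C('e')+0=5+0=5
L[3]='J': occ=0, LF[3]=C('J')+0=1+0=1
L[4]='o': occ=0, LF[4]=C('o')+0=8+0=8
L[5]='l': occ=0, LF[5]=C('l')+0=6+0=6
L[6]='d': occ=0, LF[6]=C('d')+0=4+0=4
L[7]='$': occ=0, LF[7]=C('$')+0=0+0=0
L[8]='o': occ=1, LF[8]=C('o')+1=8+1=9
L[9]='n': occ=0, LF[9]=C('n')+0=7+0=7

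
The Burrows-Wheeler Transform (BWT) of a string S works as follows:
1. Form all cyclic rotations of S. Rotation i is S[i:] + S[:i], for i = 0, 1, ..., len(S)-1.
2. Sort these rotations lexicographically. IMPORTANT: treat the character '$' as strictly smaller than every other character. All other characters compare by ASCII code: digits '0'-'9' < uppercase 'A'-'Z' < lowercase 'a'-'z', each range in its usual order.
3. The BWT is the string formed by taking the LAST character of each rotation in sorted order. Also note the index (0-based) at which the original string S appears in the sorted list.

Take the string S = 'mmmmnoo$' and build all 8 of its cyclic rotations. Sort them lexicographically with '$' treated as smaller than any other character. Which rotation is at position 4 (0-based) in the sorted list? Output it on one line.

Answer: mnoo$mmm

Derivation:
All 8 rotations (rotation i = S[i:]+S[:i]):
  rot[0] = mmmmnoo$
  rot[1] = mmmnoo$m
  rot[2] = mmnoo$mm
  rot[3] = mnoo$mmm
  rot[4] = noo$mmmm
  rot[5] = oo$mmmmn
  rot[6] = o$mmmmno
  rot[7] = $mmmmnoo
Sorted (with $ < everything):
  sorted[0] = $mmmmnoo
  sorted[1] = mmmmnoo$
  sorted[2] = mmmnoo$m
  sorted[3] = mmnoo$mm
  sorted[4] = mnoo$mmm
  sorted[5] = noo$mmmm
  sorted[6] = o$mmmmno
  sorted[7] = oo$mmmmn
sorted[4] = mnoo$mmm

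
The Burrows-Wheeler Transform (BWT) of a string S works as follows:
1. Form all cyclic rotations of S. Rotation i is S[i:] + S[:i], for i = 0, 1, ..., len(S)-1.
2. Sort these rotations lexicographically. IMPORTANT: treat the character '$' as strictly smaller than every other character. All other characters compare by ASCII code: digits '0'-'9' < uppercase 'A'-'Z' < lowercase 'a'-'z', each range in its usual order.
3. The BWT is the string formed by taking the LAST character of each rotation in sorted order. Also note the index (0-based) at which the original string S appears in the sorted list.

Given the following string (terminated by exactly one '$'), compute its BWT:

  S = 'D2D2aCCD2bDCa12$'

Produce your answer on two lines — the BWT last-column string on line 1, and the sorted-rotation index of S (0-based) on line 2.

All 16 rotations (rotation i = S[i:]+S[:i]):
  rot[0] = D2D2aCCD2bDCa12$
  rot[1] = 2D2aCCD2bDCa12$D
  rot[2] = D2aCCD2bDCa12$D2
  rot[3] = 2aCCD2bDCa12$D2D
  rot[4] = aCCD2bDCa12$D2D2
  rot[5] = CCD2bDCa12$D2D2a
  rot[6] = CD2bDCa12$D2D2aC
  rot[7] = D2bDCa12$D2D2aCC
  rot[8] = 2bDCa12$D2D2aCCD
  rot[9] = bDCa12$D2D2aCCD2
  rot[10] = DCa12$D2D2aCCD2b
  rot[11] = Ca12$D2D2aCCD2bD
  rot[12] = a12$D2D2aCCD2bDC
  rot[13] = 12$D2D2aCCD2bDCa
  rot[14] = 2$D2D2aCCD2bDCa1
  rot[15] = $D2D2aCCD2bDCa12
Sorted (with $ < everything):
  sorted[0] = $D2D2aCCD2bDCa12  (last char: '2')
  sorted[1] = 12$D2D2aCCD2bDCa  (last char: 'a')
  sorted[2] = 2$D2D2aCCD2bDCa1  (last char: '1')
  sorted[3] = 2D2aCCD2bDCa12$D  (last char: 'D')
  sorted[4] = 2aCCD2bDCa12$D2D  (last char: 'D')
  sorted[5] = 2bDCa12$D2D2aCCD  (last char: 'D')
  sorted[6] = CCD2bDCa12$D2D2a  (last char: 'a')
  sorted[7] = CD2bDCa12$D2D2aC  (last char: 'C')
  sorted[8] = Ca12$D2D2aCCD2bD  (last char: 'D')
  sorted[9] = D2D2aCCD2bDCa12$  (last char: '$')
  sorted[10] = D2aCCD2bDCa12$D2  (last char: '2')
  sorted[11] = D2bDCa12$D2D2aCC  (last char: 'C')
  sorted[12] = DCa12$D2D2aCCD2b  (last char: 'b')
  sorted[13] = a12$D2D2aCCD2bDC  (last char: 'C')
  sorted[14] = aCCD2bDCa12$D2D2  (last char: '2')
  sorted[15] = bDCa12$D2D2aCCD2  (last char: '2')
Last column: 2a1DDDaCD$2CbC22
Original string S is at sorted index 9

Answer: 2a1DDDaCD$2CbC22
9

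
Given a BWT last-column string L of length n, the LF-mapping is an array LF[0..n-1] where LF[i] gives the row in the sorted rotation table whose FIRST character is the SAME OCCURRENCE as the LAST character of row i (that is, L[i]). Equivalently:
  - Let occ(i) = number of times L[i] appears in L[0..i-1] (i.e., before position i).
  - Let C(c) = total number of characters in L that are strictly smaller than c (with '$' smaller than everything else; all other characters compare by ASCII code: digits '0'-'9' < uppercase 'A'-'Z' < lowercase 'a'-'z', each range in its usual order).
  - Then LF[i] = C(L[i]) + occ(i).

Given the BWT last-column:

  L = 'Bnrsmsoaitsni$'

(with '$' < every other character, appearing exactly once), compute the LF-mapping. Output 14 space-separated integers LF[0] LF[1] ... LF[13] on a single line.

Char counts: '$':1, 'B':1, 'a':1, 'i':2, 'm':1, 'n':2, 'o':1, 'r':1, 's':3, 't':1
C (first-col start): C('$')=0, C('B')=1, C('a')=2, C('i')=3, C('m')=5, C('n')=6, C('o')=8, C('r')=9, C('s')=10, C('t')=13
L[0]='B': occ=0, LF[0]=C('B')+0=1+0=1
L[1]='n': occ=0, LF[1]=C('n')+0=6+0=6
L[2]='r': occ=0, LF[2]=C('r')+0=9+0=9
L[3]='s': occ=0, LF[3]=C('s')+0=10+0=10
L[4]='m': occ=0, LF[4]=C('m')+0=5+0=5
L[5]='s': occ=1, LF[5]=C('s')+1=10+1=11
L[6]='o': occ=0, LF[6]=C('o')+0=8+0=8
L[7]='a': occ=0, LF[7]=C('a')+0=2+0=2
L[8]='i': occ=0, LF[8]=C('i')+0=3+0=3
L[9]='t': occ=0, LF[9]=C('t')+0=13+0=13
L[10]='s': occ=2, LF[10]=C('s')+2=10+2=12
L[11]='n': occ=1, LF[11]=C('n')+1=6+1=7
L[12]='i': occ=1, LF[12]=C('i')+1=3+1=4
L[13]='$': occ=0, LF[13]=C('$')+0=0+0=0

Answer: 1 6 9 10 5 11 8 2 3 13 12 7 4 0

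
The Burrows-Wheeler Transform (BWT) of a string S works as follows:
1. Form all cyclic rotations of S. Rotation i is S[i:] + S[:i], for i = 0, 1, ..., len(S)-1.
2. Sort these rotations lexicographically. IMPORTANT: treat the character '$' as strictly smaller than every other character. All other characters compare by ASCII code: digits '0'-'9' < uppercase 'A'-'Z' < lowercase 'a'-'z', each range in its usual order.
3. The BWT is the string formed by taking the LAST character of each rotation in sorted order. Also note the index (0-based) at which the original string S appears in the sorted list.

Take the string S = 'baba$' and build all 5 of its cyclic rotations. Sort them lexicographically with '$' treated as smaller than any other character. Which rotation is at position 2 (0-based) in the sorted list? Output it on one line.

All 5 rotations (rotation i = S[i:]+S[:i]):
  rot[0] = baba$
  rot[1] = aba$b
  rot[2] = ba$ba
  rot[3] = a$bab
  rot[4] = $baba
Sorted (with $ < everything):
  sorted[0] = $baba
  sorted[1] = a$bab
  sorted[2] = aba$b
  sorted[3] = ba$ba
  sorted[4] = baba$
sorted[2] = aba$b

Answer: aba$b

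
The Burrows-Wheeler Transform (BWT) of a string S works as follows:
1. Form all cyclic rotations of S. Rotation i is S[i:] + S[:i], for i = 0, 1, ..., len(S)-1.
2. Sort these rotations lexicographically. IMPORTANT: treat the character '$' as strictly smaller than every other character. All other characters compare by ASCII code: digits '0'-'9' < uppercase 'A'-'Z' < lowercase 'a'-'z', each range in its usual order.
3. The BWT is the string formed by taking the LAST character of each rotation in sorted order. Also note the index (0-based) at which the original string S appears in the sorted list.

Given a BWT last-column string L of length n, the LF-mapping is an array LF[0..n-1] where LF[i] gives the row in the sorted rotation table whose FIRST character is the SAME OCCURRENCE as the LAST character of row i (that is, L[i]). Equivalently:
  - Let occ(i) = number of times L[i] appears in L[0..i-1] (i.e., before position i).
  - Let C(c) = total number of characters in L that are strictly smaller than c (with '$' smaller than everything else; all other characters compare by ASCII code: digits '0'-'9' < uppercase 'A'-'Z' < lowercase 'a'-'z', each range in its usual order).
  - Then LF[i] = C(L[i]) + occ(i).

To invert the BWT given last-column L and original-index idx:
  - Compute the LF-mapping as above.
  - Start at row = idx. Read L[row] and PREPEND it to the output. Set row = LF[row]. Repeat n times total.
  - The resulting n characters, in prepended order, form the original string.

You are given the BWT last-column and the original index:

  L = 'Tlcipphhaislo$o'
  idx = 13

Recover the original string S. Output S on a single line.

LF mapping: 1 8 3 6 12 13 4 5 2 7 14 9 10 0 11
Walk LF starting at row 13, prepending L[row]:
  step 1: row=13, L[13]='$', prepend. Next row=LF[13]=0
  step 2: row=0, L[0]='T', prepend. Next row=LF[0]=1
  step 3: row=1, L[1]='l', prepend. Next row=LF[1]=8
  step 4: row=8, L[8]='a', prepend. Next row=LF[8]=2
  step 5: row=2, L[2]='c', prepend. Next row=LF[2]=3
  step 6: row=3, L[3]='i', prepend. Next row=LF[3]=6
  step 7: row=6, L[6]='h', prepend. Next row=LF[6]=4
  step 8: row=4, L[4]='p', prepend. Next row=LF[4]=12
  step 9: row=12, L[12]='o', prepend. Next row=LF[12]=10
  step 10: row=10, L[10]='s', prepend. Next row=LF[10]=14
  step 11: row=14, L[14]='o', prepend. Next row=LF[14]=11
  step 12: row=11, L[11]='l', prepend. Next row=LF[11]=9
  step 13: row=9, L[9]='i', prepend. Next row=LF[9]=7
  step 14: row=7, L[7]='h', prepend. Next row=LF[7]=5
  step 15: row=5, L[5]='p', prepend. Next row=LF[5]=13
Reversed output: philosophicalT$

Answer: philosophicalT$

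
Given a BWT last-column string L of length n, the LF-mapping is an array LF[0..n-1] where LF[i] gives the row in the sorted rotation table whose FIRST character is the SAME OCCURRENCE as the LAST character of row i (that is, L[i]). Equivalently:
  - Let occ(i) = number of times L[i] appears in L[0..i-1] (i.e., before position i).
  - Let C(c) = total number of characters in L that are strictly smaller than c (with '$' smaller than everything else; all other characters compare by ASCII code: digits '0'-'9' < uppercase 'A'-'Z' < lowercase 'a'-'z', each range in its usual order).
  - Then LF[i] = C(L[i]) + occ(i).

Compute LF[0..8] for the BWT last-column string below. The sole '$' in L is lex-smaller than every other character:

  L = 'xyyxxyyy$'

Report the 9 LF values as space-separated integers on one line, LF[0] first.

Answer: 1 4 5 2 3 6 7 8 0

Derivation:
Char counts: '$':1, 'x':3, 'y':5
C (first-col start): C('$')=0, C('x')=1, C('y')=4
L[0]='x': occ=0, LF[0]=C('x')+0=1+0=1
L[1]='y': occ=0, LF[1]=C('y')+0=4+0=4
L[2]='y': occ=1, LF[2]=C('y')+1=4+1=5
L[3]='x': occ=1, LF[3]=C('x')+1=1+1=2
L[4]='x': occ=2, LF[4]=C('x')+2=1+2=3
L[5]='y': occ=2, LF[5]=C('y')+2=4+2=6
L[6]='y': occ=3, LF[6]=C('y')+3=4+3=7
L[7]='y': occ=4, LF[7]=C('y')+4=4+4=8
L[8]='$': occ=0, LF[8]=C('$')+0=0+0=0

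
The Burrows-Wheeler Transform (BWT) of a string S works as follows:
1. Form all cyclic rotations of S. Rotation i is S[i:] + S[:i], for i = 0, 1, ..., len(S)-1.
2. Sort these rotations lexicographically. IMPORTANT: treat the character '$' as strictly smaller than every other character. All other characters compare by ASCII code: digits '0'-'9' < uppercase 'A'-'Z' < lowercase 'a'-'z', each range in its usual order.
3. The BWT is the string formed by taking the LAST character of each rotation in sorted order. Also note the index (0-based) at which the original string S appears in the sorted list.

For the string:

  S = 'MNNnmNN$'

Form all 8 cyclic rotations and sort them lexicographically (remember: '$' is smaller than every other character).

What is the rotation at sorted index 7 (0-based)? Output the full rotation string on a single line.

Answer: nmNN$MNN

Derivation:
All 8 rotations (rotation i = S[i:]+S[:i]):
  rot[0] = MNNnmNN$
  rot[1] = NNnmNN$M
  rot[2] = NnmNN$MN
  rot[3] = nmNN$MNN
  rot[4] = mNN$MNNn
  rot[5] = NN$MNNnm
  rot[6] = N$MNNnmN
  rot[7] = $MNNnmNN
Sorted (with $ < everything):
  sorted[0] = $MNNnmNN
  sorted[1] = MNNnmNN$
  sorted[2] = N$MNNnmN
  sorted[3] = NN$MNNnm
  sorted[4] = NNnmNN$M
  sorted[5] = NnmNN$MN
  sorted[6] = mNN$MNNn
  sorted[7] = nmNN$MNN
sorted[7] = nmNN$MNN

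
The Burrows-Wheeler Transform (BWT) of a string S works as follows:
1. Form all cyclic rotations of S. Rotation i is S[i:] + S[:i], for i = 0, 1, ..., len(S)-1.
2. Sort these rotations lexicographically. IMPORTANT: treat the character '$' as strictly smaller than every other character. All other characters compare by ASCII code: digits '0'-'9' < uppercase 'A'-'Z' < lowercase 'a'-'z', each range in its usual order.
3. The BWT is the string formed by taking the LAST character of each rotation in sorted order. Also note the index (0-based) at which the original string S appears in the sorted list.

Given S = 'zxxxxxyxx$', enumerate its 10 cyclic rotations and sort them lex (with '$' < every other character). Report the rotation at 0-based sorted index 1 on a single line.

All 10 rotations (rotation i = S[i:]+S[:i]):
  rot[0] = zxxxxxyxx$
  rot[1] = xxxxxyxx$z
  rot[2] = xxxxyxx$zx
  rot[3] = xxxyxx$zxx
  rot[4] = xxyxx$zxxx
  rot[5] = xyxx$zxxxx
  rot[6] = yxx$zxxxxx
  rot[7] = xx$zxxxxxy
  rot[8] = x$zxxxxxyx
  rot[9] = $zxxxxxyxx
Sorted (with $ < everything):
  sorted[0] = $zxxxxxyxx
  sorted[1] = x$zxxxxxyx
  sorted[2] = xx$zxxxxxy
  sorted[3] = xxxxxyxx$z
  sorted[4] = xxxxyxx$zx
  sorted[5] = xxxyxx$zxx
  sorted[6] = xxyxx$zxxx
  sorted[7] = xyxx$zxxxx
  sorted[8] = yxx$zxxxxx
  sorted[9] = zxxxxxyxx$
sorted[1] = x$zxxxxxyx

Answer: x$zxxxxxyx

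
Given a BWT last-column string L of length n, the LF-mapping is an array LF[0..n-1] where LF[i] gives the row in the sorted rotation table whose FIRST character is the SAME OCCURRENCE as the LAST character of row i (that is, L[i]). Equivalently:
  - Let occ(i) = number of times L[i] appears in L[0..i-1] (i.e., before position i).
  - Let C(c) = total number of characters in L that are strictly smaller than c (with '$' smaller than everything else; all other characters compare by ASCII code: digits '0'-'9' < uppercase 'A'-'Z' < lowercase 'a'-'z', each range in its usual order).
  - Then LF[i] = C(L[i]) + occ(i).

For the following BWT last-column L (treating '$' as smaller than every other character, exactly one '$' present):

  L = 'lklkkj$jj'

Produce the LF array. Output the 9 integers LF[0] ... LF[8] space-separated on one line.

Answer: 7 4 8 5 6 1 0 2 3

Derivation:
Char counts: '$':1, 'j':3, 'k':3, 'l':2
C (first-col start): C('$')=0, C('j')=1, C('k')=4, C('l')=7
L[0]='l': occ=0, LF[0]=C('l')+0=7+0=7
L[1]='k': occ=0, LF[1]=C('k')+0=4+0=4
L[2]='l': occ=1, LF[2]=C('l')+1=7+1=8
L[3]='k': occ=1, LF[3]=C('k')+1=4+1=5
L[4]='k': occ=2, LF[4]=C('k')+2=4+2=6
L[5]='j': occ=0, LF[5]=C('j')+0=1+0=1
L[6]='$': occ=0, LF[6]=C('$')+0=0+0=0
L[7]='j': occ=1, LF[7]=C('j')+1=1+1=2
L[8]='j': occ=2, LF[8]=C('j')+2=1+2=3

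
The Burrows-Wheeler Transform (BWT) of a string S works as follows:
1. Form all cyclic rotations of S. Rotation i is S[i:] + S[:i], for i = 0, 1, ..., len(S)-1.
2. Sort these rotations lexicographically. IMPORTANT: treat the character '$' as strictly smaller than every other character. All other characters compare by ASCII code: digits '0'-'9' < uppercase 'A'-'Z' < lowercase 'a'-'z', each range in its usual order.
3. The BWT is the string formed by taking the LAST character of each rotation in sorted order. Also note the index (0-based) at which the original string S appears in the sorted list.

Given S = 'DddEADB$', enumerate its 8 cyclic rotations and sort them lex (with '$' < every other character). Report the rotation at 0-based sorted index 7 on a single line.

All 8 rotations (rotation i = S[i:]+S[:i]):
  rot[0] = DddEADB$
  rot[1] = ddEADB$D
  rot[2] = dEADB$Dd
  rot[3] = EADB$Ddd
  rot[4] = ADB$DddE
  rot[5] = DB$DddEA
  rot[6] = B$DddEAD
  rot[7] = $DddEADB
Sorted (with $ < everything):
  sorted[0] = $DddEADB
  sorted[1] = ADB$DddE
  sorted[2] = B$DddEAD
  sorted[3] = DB$DddEA
  sorted[4] = DddEADB$
  sorted[5] = EADB$Ddd
  sorted[6] = dEADB$Dd
  sorted[7] = ddEADB$D
sorted[7] = ddEADB$D

Answer: ddEADB$D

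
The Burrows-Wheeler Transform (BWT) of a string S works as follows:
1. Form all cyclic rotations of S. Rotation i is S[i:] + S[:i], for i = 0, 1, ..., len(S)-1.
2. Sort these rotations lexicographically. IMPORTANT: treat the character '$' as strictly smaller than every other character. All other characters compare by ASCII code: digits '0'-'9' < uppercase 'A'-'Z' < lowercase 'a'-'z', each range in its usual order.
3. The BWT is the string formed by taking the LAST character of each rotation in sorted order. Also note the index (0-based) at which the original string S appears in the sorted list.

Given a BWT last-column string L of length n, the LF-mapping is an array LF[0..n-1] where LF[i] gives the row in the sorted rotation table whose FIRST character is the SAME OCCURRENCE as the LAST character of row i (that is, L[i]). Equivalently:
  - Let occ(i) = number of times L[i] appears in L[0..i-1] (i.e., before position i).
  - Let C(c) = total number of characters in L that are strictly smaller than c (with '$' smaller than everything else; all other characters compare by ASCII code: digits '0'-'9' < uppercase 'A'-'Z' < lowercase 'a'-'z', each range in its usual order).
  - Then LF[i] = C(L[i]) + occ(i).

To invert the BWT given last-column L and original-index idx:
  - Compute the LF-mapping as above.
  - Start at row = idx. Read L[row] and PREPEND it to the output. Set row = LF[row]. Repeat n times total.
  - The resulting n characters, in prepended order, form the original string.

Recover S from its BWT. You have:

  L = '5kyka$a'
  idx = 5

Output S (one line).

Answer: kayak5$

Derivation:
LF mapping: 1 4 6 5 2 0 3
Walk LF starting at row 5, prepending L[row]:
  step 1: row=5, L[5]='$', prepend. Next row=LF[5]=0
  step 2: row=0, L[0]='5', prepend. Next row=LF[0]=1
  step 3: row=1, L[1]='k', prepend. Next row=LF[1]=4
  step 4: row=4, L[4]='a', prepend. Next row=LF[4]=2
  step 5: row=2, L[2]='y', prepend. Next row=LF[2]=6
  step 6: row=6, L[6]='a', prepend. Next row=LF[6]=3
  step 7: row=3, L[3]='k', prepend. Next row=LF[3]=5
Reversed output: kayak5$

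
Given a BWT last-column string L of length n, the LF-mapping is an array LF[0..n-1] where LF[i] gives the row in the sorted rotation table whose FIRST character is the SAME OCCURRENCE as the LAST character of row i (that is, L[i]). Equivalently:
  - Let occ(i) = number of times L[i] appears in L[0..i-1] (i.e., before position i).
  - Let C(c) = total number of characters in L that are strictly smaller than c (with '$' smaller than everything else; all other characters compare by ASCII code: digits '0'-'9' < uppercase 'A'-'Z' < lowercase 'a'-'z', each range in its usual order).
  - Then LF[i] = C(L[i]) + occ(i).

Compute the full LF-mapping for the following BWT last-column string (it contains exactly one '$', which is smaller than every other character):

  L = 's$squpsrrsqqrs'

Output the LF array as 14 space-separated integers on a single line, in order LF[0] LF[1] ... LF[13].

Answer: 8 0 9 2 13 1 10 5 6 11 3 4 7 12

Derivation:
Char counts: '$':1, 'p':1, 'q':3, 'r':3, 's':5, 'u':1
C (first-col start): C('$')=0, C('p')=1, C('q')=2, C('r')=5, C('s')=8, C('u')=13
L[0]='s': occ=0, LF[0]=C('s')+0=8+0=8
L[1]='$': occ=0, LF[1]=C('$')+0=0+0=0
L[2]='s': occ=1, LF[2]=C('s')+1=8+1=9
L[3]='q': occ=0, LF[3]=C('q')+0=2+0=2
L[4]='u': occ=0, LF[4]=C('u')+0=13+0=13
L[5]='p': occ=0, LF[5]=C('p')+0=1+0=1
L[6]='s': occ=2, LF[6]=C('s')+2=8+2=10
L[7]='r': occ=0, LF[7]=C('r')+0=5+0=5
L[8]='r': occ=1, LF[8]=C('r')+1=5+1=6
L[9]='s': occ=3, LF[9]=C('s')+3=8+3=11
L[10]='q': occ=1, LF[10]=C('q')+1=2+1=3
L[11]='q': occ=2, LF[11]=C('q')+2=2+2=4
L[12]='r': occ=2, LF[12]=C('r')+2=5+2=7
L[13]='s': occ=4, LF[13]=C('s')+4=8+4=12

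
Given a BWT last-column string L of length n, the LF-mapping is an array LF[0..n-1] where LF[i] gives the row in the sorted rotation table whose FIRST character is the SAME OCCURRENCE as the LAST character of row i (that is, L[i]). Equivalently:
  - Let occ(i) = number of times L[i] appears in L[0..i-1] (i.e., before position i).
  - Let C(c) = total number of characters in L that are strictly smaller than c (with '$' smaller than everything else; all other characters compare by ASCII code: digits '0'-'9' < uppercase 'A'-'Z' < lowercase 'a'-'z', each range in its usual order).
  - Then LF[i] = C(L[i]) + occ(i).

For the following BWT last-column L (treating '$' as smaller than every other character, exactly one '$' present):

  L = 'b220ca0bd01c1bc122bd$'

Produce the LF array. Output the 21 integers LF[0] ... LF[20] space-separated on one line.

Answer: 12 7 8 1 16 11 2 13 19 3 4 17 5 14 18 6 9 10 15 20 0

Derivation:
Char counts: '$':1, '0':3, '1':3, '2':4, 'a':1, 'b':4, 'c':3, 'd':2
C (first-col start): C('$')=0, C('0')=1, C('1')=4, C('2')=7, C('a')=11, C('b')=12, C('c')=16, C('d')=19
L[0]='b': occ=0, LF[0]=C('b')+0=12+0=12
L[1]='2': occ=0, LF[1]=C('2')+0=7+0=7
L[2]='2': occ=1, LF[2]=C('2')+1=7+1=8
L[3]='0': occ=0, LF[3]=C('0')+0=1+0=1
L[4]='c': occ=0, LF[4]=C('c')+0=16+0=16
L[5]='a': occ=0, LF[5]=C('a')+0=11+0=11
L[6]='0': occ=1, LF[6]=C('0')+1=1+1=2
L[7]='b': occ=1, LF[7]=C('b')+1=12+1=13
L[8]='d': occ=0, LF[8]=C('d')+0=19+0=19
L[9]='0': occ=2, LF[9]=C('0')+2=1+2=3
L[10]='1': occ=0, LF[10]=C('1')+0=4+0=4
L[11]='c': occ=1, LF[11]=C('c')+1=16+1=17
L[12]='1': occ=1, LF[12]=C('1')+1=4+1=5
L[13]='b': occ=2, LF[13]=C('b')+2=12+2=14
L[14]='c': occ=2, LF[14]=C('c')+2=16+2=18
L[15]='1': occ=2, LF[15]=C('1')+2=4+2=6
L[16]='2': occ=2, LF[16]=C('2')+2=7+2=9
L[17]='2': occ=3, LF[17]=C('2')+3=7+3=10
L[18]='b': occ=3, LF[18]=C('b')+3=12+3=15
L[19]='d': occ=1, LF[19]=C('d')+1=19+1=20
L[20]='$': occ=0, LF[20]=C('$')+0=0+0=0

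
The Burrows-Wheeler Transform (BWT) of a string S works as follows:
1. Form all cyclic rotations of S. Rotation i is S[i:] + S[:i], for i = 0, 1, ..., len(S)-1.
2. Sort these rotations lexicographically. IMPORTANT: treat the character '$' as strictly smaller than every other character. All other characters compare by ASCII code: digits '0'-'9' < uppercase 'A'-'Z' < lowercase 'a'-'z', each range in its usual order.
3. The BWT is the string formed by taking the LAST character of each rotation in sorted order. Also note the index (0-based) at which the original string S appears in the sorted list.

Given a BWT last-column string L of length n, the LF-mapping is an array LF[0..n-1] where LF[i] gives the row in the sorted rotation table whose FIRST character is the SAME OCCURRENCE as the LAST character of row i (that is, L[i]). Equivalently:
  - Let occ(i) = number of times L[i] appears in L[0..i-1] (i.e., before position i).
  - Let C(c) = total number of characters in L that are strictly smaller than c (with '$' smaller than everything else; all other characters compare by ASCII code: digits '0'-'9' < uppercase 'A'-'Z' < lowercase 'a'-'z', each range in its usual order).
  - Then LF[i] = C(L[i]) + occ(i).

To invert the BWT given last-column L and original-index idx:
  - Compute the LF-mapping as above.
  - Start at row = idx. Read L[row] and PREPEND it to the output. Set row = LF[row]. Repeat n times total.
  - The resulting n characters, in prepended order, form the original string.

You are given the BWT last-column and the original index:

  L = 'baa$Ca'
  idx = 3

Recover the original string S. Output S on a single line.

LF mapping: 5 2 3 0 1 4
Walk LF starting at row 3, prepending L[row]:
  step 1: row=3, L[3]='$', prepend. Next row=LF[3]=0
  step 2: row=0, L[0]='b', prepend. Next row=LF[0]=5
  step 3: row=5, L[5]='a', prepend. Next row=LF[5]=4
  step 4: row=4, L[4]='C', prepend. Next row=LF[4]=1
  step 5: row=1, L[1]='a', prepend. Next row=LF[1]=2
  step 6: row=2, L[2]='a', prepend. Next row=LF[2]=3
Reversed output: aaCab$

Answer: aaCab$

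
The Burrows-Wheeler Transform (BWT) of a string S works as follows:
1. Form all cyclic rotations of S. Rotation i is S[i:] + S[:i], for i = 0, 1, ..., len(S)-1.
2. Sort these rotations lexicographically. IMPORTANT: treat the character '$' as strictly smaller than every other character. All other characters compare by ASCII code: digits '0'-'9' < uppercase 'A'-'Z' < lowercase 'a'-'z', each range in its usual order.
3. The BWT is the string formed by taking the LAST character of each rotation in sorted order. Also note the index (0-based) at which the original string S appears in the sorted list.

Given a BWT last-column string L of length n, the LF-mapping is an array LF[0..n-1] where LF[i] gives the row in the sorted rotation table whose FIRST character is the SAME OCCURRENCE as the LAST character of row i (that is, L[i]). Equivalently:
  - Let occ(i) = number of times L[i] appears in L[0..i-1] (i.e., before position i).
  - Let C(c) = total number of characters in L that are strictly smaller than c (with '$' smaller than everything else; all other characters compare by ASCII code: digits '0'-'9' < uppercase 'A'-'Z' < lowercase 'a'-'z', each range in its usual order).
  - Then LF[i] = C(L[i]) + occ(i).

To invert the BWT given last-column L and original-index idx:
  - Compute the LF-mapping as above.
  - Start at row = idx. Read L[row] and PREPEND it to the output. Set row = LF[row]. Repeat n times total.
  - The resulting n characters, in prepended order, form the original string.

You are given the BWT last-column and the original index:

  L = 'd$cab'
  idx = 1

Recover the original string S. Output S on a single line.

Answer: acbd$

Derivation:
LF mapping: 4 0 3 1 2
Walk LF starting at row 1, prepending L[row]:
  step 1: row=1, L[1]='$', prepend. Next row=LF[1]=0
  step 2: row=0, L[0]='d', prepend. Next row=LF[0]=4
  step 3: row=4, L[4]='b', prepend. Next row=LF[4]=2
  step 4: row=2, L[2]='c', prepend. Next row=LF[2]=3
  step 5: row=3, L[3]='a', prepend. Next row=LF[3]=1
Reversed output: acbd$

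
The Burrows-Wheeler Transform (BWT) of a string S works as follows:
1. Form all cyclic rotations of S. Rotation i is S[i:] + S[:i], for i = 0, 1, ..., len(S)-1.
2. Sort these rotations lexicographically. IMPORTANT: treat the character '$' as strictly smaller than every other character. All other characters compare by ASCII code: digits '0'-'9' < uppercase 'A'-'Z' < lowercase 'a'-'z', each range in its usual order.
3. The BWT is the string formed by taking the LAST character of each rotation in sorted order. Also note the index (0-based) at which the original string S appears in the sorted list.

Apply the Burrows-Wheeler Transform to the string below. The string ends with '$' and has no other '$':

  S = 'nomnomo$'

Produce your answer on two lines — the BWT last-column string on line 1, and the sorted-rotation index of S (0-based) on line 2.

All 8 rotations (rotation i = S[i:]+S[:i]):
  rot[0] = nomnomo$
  rot[1] = omnomo$n
  rot[2] = mnomo$no
  rot[3] = nomo$nom
  rot[4] = omo$nomn
  rot[5] = mo$nomno
  rot[6] = o$nomnom
  rot[7] = $nomnomo
Sorted (with $ < everything):
  sorted[0] = $nomnomo  (last char: 'o')
  sorted[1] = mnomo$no  (last char: 'o')
  sorted[2] = mo$nomno  (last char: 'o')
  sorted[3] = nomnomo$  (last char: '$')
  sorted[4] = nomo$nom  (last char: 'm')
  sorted[5] = o$nomnom  (last char: 'm')
  sorted[6] = omnomo$n  (last char: 'n')
  sorted[7] = omo$nomn  (last char: 'n')
Last column: ooo$mmnn
Original string S is at sorted index 3

Answer: ooo$mmnn
3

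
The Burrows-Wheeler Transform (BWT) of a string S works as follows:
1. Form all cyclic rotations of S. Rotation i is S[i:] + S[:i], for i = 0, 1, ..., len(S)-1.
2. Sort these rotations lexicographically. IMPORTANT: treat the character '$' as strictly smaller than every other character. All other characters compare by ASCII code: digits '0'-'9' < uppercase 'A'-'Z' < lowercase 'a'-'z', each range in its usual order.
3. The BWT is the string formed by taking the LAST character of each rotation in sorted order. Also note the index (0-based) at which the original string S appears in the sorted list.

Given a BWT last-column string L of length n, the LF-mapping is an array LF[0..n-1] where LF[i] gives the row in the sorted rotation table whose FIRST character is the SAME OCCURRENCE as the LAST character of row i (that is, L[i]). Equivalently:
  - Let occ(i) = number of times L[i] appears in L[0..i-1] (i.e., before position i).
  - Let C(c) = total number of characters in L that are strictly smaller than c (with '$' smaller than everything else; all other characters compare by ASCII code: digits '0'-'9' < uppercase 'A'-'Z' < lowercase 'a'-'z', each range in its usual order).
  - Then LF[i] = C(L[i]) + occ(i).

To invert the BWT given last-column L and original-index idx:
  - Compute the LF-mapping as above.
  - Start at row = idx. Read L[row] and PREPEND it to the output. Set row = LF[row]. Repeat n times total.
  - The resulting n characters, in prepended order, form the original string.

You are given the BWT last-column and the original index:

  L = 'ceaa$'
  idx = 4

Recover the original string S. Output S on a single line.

Answer: eaac$

Derivation:
LF mapping: 3 4 1 2 0
Walk LF starting at row 4, prepending L[row]:
  step 1: row=4, L[4]='$', prepend. Next row=LF[4]=0
  step 2: row=0, L[0]='c', prepend. Next row=LF[0]=3
  step 3: row=3, L[3]='a', prepend. Next row=LF[3]=2
  step 4: row=2, L[2]='a', prepend. Next row=LF[2]=1
  step 5: row=1, L[1]='e', prepend. Next row=LF[1]=4
Reversed output: eaac$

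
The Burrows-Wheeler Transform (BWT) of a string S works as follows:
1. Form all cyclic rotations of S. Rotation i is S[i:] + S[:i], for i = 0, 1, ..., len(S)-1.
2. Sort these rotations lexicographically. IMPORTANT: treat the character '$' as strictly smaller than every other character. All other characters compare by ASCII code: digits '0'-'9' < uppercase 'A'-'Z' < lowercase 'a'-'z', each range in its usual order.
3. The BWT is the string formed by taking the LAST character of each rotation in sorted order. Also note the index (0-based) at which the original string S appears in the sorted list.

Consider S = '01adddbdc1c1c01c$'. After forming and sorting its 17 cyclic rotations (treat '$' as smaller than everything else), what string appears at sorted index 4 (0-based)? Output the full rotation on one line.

All 17 rotations (rotation i = S[i:]+S[:i]):
  rot[0] = 01adddbdc1c1c01c$
  rot[1] = 1adddbdc1c1c01c$0
  rot[2] = adddbdc1c1c01c$01
  rot[3] = dddbdc1c1c01c$01a
  rot[4] = ddbdc1c1c01c$01ad
  rot[5] = dbdc1c1c01c$01add
  rot[6] = bdc1c1c01c$01addd
  rot[7] = dc1c1c01c$01adddb
  rot[8] = c1c1c01c$01adddbd
  rot[9] = 1c1c01c$01adddbdc
  rot[10] = c1c01c$01adddbdc1
  rot[11] = 1c01c$01adddbdc1c
  rot[12] = c01c$01adddbdc1c1
  rot[13] = 01c$01adddbdc1c1c
  rot[14] = 1c$01adddbdc1c1c0
  rot[15] = c$01adddbdc1c1c01
  rot[16] = $01adddbdc1c1c01c
Sorted (with $ < everything):
  sorted[0] = $01adddbdc1c1c01c
  sorted[1] = 01adddbdc1c1c01c$
  sorted[2] = 01c$01adddbdc1c1c
  sorted[3] = 1adddbdc1c1c01c$0
  sorted[4] = 1c$01adddbdc1c1c0
  sorted[5] = 1c01c$01adddbdc1c
  sorted[6] = 1c1c01c$01adddbdc
  sorted[7] = adddbdc1c1c01c$01
  sorted[8] = bdc1c1c01c$01addd
  sorted[9] = c$01adddbdc1c1c01
  sorted[10] = c01c$01adddbdc1c1
  sorted[11] = c1c01c$01adddbdc1
  sorted[12] = c1c1c01c$01adddbd
  sorted[13] = dbdc1c1c01c$01add
  sorted[14] = dc1c1c01c$01adddb
  sorted[15] = ddbdc1c1c01c$01ad
  sorted[16] = dddbdc1c1c01c$01a
sorted[4] = 1c$01adddbdc1c1c0

Answer: 1c$01adddbdc1c1c0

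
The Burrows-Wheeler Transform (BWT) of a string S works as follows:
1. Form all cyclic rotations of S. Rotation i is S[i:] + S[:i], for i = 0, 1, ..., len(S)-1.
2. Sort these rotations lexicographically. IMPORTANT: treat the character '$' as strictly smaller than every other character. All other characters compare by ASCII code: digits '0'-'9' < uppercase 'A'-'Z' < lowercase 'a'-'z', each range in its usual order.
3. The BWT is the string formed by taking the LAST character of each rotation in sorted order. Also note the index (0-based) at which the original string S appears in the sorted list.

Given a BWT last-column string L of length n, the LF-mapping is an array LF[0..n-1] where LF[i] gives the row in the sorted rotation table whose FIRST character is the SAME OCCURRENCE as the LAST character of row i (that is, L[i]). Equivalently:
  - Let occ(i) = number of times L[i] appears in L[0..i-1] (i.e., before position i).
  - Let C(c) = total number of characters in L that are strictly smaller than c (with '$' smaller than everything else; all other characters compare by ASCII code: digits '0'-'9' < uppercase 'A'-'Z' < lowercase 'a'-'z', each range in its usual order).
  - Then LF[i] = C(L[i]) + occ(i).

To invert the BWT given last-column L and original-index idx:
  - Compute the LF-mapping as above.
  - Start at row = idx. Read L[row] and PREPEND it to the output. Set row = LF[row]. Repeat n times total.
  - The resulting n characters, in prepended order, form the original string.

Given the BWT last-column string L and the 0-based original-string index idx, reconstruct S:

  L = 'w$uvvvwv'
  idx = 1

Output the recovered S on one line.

LF mapping: 6 0 1 2 3 4 7 5
Walk LF starting at row 1, prepending L[row]:
  step 1: row=1, L[1]='$', prepend. Next row=LF[1]=0
  step 2: row=0, L[0]='w', prepend. Next row=LF[0]=6
  step 3: row=6, L[6]='w', prepend. Next row=LF[6]=7
  step 4: row=7, L[7]='v', prepend. Next row=LF[7]=5
  step 5: row=5, L[5]='v', prepend. Next row=LF[5]=4
  step 6: row=4, L[4]='v', prepend. Next row=LF[4]=3
  step 7: row=3, L[3]='v', prepend. Next row=LF[3]=2
  step 8: row=2, L[2]='u', prepend. Next row=LF[2]=1
Reversed output: uvvvvww$

Answer: uvvvvww$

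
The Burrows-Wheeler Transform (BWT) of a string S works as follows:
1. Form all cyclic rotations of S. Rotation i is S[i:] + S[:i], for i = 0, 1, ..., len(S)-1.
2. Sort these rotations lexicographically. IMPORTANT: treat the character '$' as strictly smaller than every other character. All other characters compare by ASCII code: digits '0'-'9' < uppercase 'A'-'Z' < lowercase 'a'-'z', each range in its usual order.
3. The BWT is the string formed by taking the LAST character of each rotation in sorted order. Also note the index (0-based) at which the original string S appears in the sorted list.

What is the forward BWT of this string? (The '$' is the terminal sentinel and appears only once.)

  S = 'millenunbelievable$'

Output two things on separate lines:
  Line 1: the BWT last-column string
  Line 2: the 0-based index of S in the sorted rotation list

Answer: evnalblilmblei$uene
14

Derivation:
All 19 rotations (rotation i = S[i:]+S[:i]):
  rot[0] = millenunbelievable$
  rot[1] = illenunbelievable$m
  rot[2] = llenunbelievable$mi
  rot[3] = lenunbelievable$mil
  rot[4] = enunbelievable$mill
  rot[5] = nunbelievable$mille
  rot[6] = unbelievable$millen
  rot[7] = nbelievable$millenu
  rot[8] = believable$millenun
  rot[9] = elievable$millenunb
  rot[10] = lievable$millenunbe
  rot[11] = ievable$millenunbel
  rot[12] = evable$millenunbeli
  rot[13] = vable$millenunbelie
  rot[14] = able$millenunbeliev
  rot[15] = ble$millenunbelieva
  rot[16] = le$millenunbelievab
  rot[17] = e$millenunbelievabl
  rot[18] = $millenunbelievable
Sorted (with $ < everything):
  sorted[0] = $millenunbelievable  (last char: 'e')
  sorted[1] = able$millenunbeliev  (last char: 'v')
  sorted[2] = believable$millenun  (last char: 'n')
  sorted[3] = ble$millenunbelieva  (last char: 'a')
  sorted[4] = e$millenunbelievabl  (last char: 'l')
  sorted[5] = elievable$millenunb  (last char: 'b')
  sorted[6] = enunbelievable$mill  (last char: 'l')
  sorted[7] = evable$millenunbeli  (last char: 'i')
  sorted[8] = ievable$millenunbel  (last char: 'l')
  sorted[9] = illenunbelievable$m  (last char: 'm')
  sorted[10] = le$millenunbelievab  (last char: 'b')
  sorted[11] = lenunbelievable$mil  (last char: 'l')
  sorted[12] = lievable$millenunbe  (last char: 'e')
  sorted[13] = llenunbelievable$mi  (last char: 'i')
  sorted[14] = millenunbelievable$  (last char: '$')
  sorted[15] = nbelievable$millenu  (last char: 'u')
  sorted[16] = nunbelievable$mille  (last char: 'e')
  sorted[17] = unbelievable$millen  (last char: 'n')
  sorted[18] = vable$millenunbelie  (last char: 'e')
Last column: evnalblilmblei$uene
Original string S is at sorted index 14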